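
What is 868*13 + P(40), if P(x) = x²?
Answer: 12884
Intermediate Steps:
868*13 + P(40) = 868*13 + 40² = 11284 + 1600 = 12884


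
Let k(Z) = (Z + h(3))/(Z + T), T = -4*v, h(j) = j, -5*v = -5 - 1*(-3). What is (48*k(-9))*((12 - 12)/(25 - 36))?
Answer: 0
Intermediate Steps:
v = ⅖ (v = -(-5 - 1*(-3))/5 = -(-5 + 3)/5 = -⅕*(-2) = ⅖ ≈ 0.40000)
T = -8/5 (T = -4*⅖ = -8/5 ≈ -1.6000)
k(Z) = (3 + Z)/(-8/5 + Z) (k(Z) = (Z + 3)/(Z - 8/5) = (3 + Z)/(-8/5 + Z))
(48*k(-9))*((12 - 12)/(25 - 36)) = (48*(5*(3 - 9)/(-8 + 5*(-9))))*((12 - 12)/(25 - 36)) = (48*(5*(-6)/(-8 - 45)))*(0/(-11)) = (48*(5*(-6)/(-53)))*(0*(-1/11)) = (48*(5*(-1/53)*(-6)))*0 = (48*(30/53))*0 = (1440/53)*0 = 0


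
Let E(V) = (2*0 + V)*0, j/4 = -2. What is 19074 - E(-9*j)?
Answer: 19074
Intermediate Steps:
j = -8 (j = 4*(-2) = -8)
E(V) = 0 (E(V) = (0 + V)*0 = V*0 = 0)
19074 - E(-9*j) = 19074 - 1*0 = 19074 + 0 = 19074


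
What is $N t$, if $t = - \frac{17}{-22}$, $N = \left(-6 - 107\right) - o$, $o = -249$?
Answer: $\frac{1156}{11} \approx 105.09$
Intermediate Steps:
$N = 136$ ($N = \left(-6 - 107\right) - -249 = -113 + 249 = 136$)
$t = \frac{17}{22}$ ($t = \left(-17\right) \left(- \frac{1}{22}\right) = \frac{17}{22} \approx 0.77273$)
$N t = 136 \cdot \frac{17}{22} = \frac{1156}{11}$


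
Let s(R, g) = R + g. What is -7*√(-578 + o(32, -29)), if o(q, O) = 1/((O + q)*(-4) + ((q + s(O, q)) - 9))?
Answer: -3*I*√12586/2 ≈ -168.28*I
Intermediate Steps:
o(q, O) = 1/(-9 - 3*O - 2*q) (o(q, O) = 1/((O + q)*(-4) + ((q + (O + q)) - 9)) = 1/((-4*O - 4*q) + ((O + 2*q) - 9)) = 1/((-4*O - 4*q) + (-9 + O + 2*q)) = 1/(-9 - 3*O - 2*q))
-7*√(-578 + o(32, -29)) = -7*√(-578 - 1/(9 + 2*32 + 3*(-29))) = -7*√(-578 - 1/(9 + 64 - 87)) = -7*√(-578 - 1/(-14)) = -7*√(-578 - 1*(-1/14)) = -7*√(-578 + 1/14) = -3*I*√12586/2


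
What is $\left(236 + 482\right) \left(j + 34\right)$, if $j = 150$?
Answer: $132112$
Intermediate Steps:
$\left(236 + 482\right) \left(j + 34\right) = \left(236 + 482\right) \left(150 + 34\right) = 718 \cdot 184 = 132112$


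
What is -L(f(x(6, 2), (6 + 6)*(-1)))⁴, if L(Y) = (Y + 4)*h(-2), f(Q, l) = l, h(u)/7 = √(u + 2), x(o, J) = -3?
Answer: 0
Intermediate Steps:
h(u) = 7*√(2 + u) (h(u) = 7*√(u + 2) = 7*√(2 + u))
L(Y) = 0 (L(Y) = (Y + 4)*(7*√(2 - 2)) = (4 + Y)*(7*√0) = (4 + Y)*(7*0) = (4 + Y)*0 = 0)
-L(f(x(6, 2), (6 + 6)*(-1)))⁴ = -1*0⁴ = -1*0 = 0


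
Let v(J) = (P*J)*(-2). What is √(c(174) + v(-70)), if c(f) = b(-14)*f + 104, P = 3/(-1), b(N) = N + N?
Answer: 2*I*√1297 ≈ 72.028*I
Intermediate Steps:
b(N) = 2*N
P = -3 (P = 3*(-1) = -3)
v(J) = 6*J (v(J) = -3*J*(-2) = 6*J)
c(f) = 104 - 28*f (c(f) = (2*(-14))*f + 104 = -28*f + 104 = 104 - 28*f)
√(c(174) + v(-70)) = √((104 - 28*174) + 6*(-70)) = √((104 - 4872) - 420) = √(-4768 - 420) = √(-5188) = 2*I*√1297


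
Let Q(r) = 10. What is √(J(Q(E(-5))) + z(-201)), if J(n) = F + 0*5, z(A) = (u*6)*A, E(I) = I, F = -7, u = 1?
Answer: I*√1213 ≈ 34.828*I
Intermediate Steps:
z(A) = 6*A (z(A) = (1*6)*A = 6*A)
J(n) = -7 (J(n) = -7 + 0*5 = -7 + 0 = -7)
√(J(Q(E(-5))) + z(-201)) = √(-7 + 6*(-201)) = √(-7 - 1206) = √(-1213) = I*√1213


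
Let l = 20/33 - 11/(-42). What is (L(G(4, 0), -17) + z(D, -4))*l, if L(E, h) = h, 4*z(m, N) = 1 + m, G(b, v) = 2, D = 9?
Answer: -11629/924 ≈ -12.585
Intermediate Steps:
z(m, N) = 1/4 + m/4 (z(m, N) = (1 + m)/4 = 1/4 + m/4)
l = 401/462 (l = 20*(1/33) - 11*(-1/42) = 20/33 + 11/42 = 401/462 ≈ 0.86797)
(L(G(4, 0), -17) + z(D, -4))*l = (-17 + (1/4 + (1/4)*9))*(401/462) = (-17 + (1/4 + 9/4))*(401/462) = (-17 + 5/2)*(401/462) = -29/2*401/462 = -11629/924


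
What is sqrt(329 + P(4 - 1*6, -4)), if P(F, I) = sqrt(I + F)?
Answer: sqrt(329 + I*sqrt(6)) ≈ 18.138 + 0.06752*I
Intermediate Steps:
P(F, I) = sqrt(F + I)
sqrt(329 + P(4 - 1*6, -4)) = sqrt(329 + sqrt((4 - 1*6) - 4)) = sqrt(329 + sqrt((4 - 6) - 4)) = sqrt(329 + sqrt(-2 - 4)) = sqrt(329 + sqrt(-6)) = sqrt(329 + I*sqrt(6))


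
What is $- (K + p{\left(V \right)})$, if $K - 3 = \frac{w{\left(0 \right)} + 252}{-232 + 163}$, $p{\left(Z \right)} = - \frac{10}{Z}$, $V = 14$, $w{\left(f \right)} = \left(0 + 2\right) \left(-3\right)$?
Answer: $\frac{206}{161} \approx 1.2795$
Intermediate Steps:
$w{\left(f \right)} = -6$ ($w{\left(f \right)} = 2 \left(-3\right) = -6$)
$K = - \frac{13}{23}$ ($K = 3 + \frac{-6 + 252}{-232 + 163} = 3 + \frac{246}{-69} = 3 + 246 \left(- \frac{1}{69}\right) = 3 - \frac{82}{23} = - \frac{13}{23} \approx -0.56522$)
$- (K + p{\left(V \right)}) = - (- \frac{13}{23} - \frac{10}{14}) = - (- \frac{13}{23} - \frac{5}{7}) = \left(-1\right) \left(- \frac{206}{161}\right) = \frac{206}{161}$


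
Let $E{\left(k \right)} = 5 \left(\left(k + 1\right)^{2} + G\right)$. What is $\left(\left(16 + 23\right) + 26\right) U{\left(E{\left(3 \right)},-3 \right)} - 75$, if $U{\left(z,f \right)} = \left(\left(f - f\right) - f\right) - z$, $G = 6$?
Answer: $-7030$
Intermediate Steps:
$E{\left(k \right)} = 30 + 5 \left(1 + k\right)^{2}$ ($E{\left(k \right)} = 5 \left(\left(k + 1\right)^{2} + 6\right) = 5 \left(\left(1 + k\right)^{2} + 6\right) = 5 \left(6 + \left(1 + k\right)^{2}\right) = 30 + 5 \left(1 + k\right)^{2}$)
$U{\left(z,f \right)} = - f - z$ ($U{\left(z,f \right)} = \left(0 - f\right) - z = - f - z$)
$\left(\left(16 + 23\right) + 26\right) U{\left(E{\left(3 \right)},-3 \right)} - 75 = \left(\left(16 + 23\right) + 26\right) \left(\left(-1\right) \left(-3\right) - \left(30 + 5 \left(1 + 3\right)^{2}\right)\right) - 75 = \left(39 + 26\right) \left(3 - \left(30 + 5 \cdot 4^{2}\right)\right) - 75 = 65 \left(3 - \left(30 + 5 \cdot 16\right)\right) - 75 = 65 \left(3 - \left(30 + 80\right)\right) - 75 = 65 \left(3 - 110\right) - 75 = 65 \left(-107\right) - 75 = -6955 - 75 = -7030$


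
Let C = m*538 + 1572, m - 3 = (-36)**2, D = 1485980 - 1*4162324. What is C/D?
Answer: -20601/78716 ≈ -0.26171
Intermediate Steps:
D = -2676344 (D = 1485980 - 4162324 = -2676344)
m = 1299 (m = 3 + (-36)**2 = 3 + 1296 = 1299)
C = 700434 (C = 1299*538 + 1572 = 698862 + 1572 = 700434)
C/D = 700434/(-2676344) = 700434*(-1/2676344) = -20601/78716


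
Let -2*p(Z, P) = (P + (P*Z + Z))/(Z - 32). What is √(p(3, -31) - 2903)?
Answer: I*√9772710/58 ≈ 53.899*I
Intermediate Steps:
p(Z, P) = -(P + Z + P*Z)/(2*(-32 + Z)) (p(Z, P) = -(P + (P*Z + Z))/(2*(Z - 32)) = -(P + (Z + P*Z))/(2*(-32 + Z)) = -(P + Z + P*Z)/(2*(-32 + Z)))
√(p(3, -31) - 2903) = √((-1*(-31) - 1*3 - 1*(-31)*3)/(2*(-32 + 3)) - 2903) = √((½)*(31 - 3 + 93)/(-29) - 2903) = √((½)*(-1/29)*121 - 2903) = √(-121/58 - 2903) = √(-168495/58) = I*√9772710/58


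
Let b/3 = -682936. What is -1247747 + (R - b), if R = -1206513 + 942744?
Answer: 537292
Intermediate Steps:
b = -2048808 (b = 3*(-682936) = -2048808)
R = -263769
-1247747 + (R - b) = -1247747 + (-263769 - 1*(-2048808)) = -1247747 + (-263769 + 2048808) = -1247747 + 1785039 = 537292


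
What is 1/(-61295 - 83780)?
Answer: -1/145075 ≈ -6.8930e-6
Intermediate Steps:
1/(-61295 - 83780) = 1/(-145075) = -1/145075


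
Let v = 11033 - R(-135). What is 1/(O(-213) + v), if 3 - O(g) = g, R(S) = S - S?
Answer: 1/11249 ≈ 8.8897e-5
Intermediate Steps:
R(S) = 0
O(g) = 3 - g
v = 11033 (v = 11033 - 1*0 = 11033 + 0 = 11033)
1/(O(-213) + v) = 1/((3 - 1*(-213)) + 11033) = 1/((3 + 213) + 11033) = 1/(216 + 11033) = 1/11249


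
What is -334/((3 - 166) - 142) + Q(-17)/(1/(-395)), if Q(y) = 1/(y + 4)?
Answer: 124817/3965 ≈ 31.480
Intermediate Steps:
Q(y) = 1/(4 + y)
-334/((3 - 166) - 142) + Q(-17)/(1/(-395)) = -334/((3 - 166) - 142) + 1/((4 - 17)*(1/(-395))) = -334/(-163 - 142) + 1/((-13)*(-1/395)) = -334/(-305) - 1/13*(-395) = -334*(-1/305) + 395/13 = 334/305 + 395/13 = 124817/3965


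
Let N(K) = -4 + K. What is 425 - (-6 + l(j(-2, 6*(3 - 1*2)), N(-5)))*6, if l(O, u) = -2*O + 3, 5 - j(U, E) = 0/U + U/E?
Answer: 507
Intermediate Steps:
j(U, E) = 5 - U/E (j(U, E) = 5 - (0/U + U/E) = 5 - (0 + U/E) = 5 - U/E)
l(O, u) = 3 - 2*O
425 - (-6 + l(j(-2, 6*(3 - 1*2)), N(-5)))*6 = 425 - (-6 + (3 - 2*(5 - 1*(-2)/6*(3 - 1*2))))*6 = 425 - (-6 + (3 - 2*(5 - 1*(-2)/6*(3 - 2))))*6 = 425 - (-6 + (3 - 2*(5 - 1*(-2)/6*1)))*6 = 425 - (-6 + (3 - 2*(5 - 1*(-2)/6)))*6 = 425 - (-6 + (3 - 2*(5 - 1*(-2)*⅙)))*6 = 425 - (-6 + (3 - 2*(5 + ⅓)))*6 = 425 - (-6 + (3 - 2*16/3))*6 = 425 - (-6 + (3 - 32/3))*6 = 425 - (-6 - 23/3)*6 = 425 - (-41)*6/3 = 425 - 1*(-82) = 425 + 82 = 507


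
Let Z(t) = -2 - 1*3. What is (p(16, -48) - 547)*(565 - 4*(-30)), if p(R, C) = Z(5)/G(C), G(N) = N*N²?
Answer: -41438266015/110592 ≈ -3.7470e+5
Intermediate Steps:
Z(t) = -5 (Z(t) = -2 - 3 = -5)
G(N) = N³
p(R, C) = -5/C³
(p(16, -48) - 547)*(565 - 4*(-30)) = (-5/(-48)³ - 547)*(565 - 4*(-30)) = (-5*(-1/110592) - 547)*(565 + 120) = (5/110592 - 547)*685 = -60493819/110592*685 = -41438266015/110592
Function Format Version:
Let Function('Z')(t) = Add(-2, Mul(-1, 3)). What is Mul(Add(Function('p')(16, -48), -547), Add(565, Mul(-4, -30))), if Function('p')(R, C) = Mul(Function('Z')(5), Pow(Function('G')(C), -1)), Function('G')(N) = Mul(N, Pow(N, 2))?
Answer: Rational(-41438266015, 110592) ≈ -3.7470e+5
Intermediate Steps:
Function('Z')(t) = -5 (Function('Z')(t) = Add(-2, -3) = -5)
Function('G')(N) = Pow(N, 3)
Function('p')(R, C) = Mul(-5, Pow(C, -3)) (Function('p')(R, C) = Mul(-5, Pow(Pow(C, 3), -1)) = Mul(-5, Pow(C, -3)))
Mul(Add(Function('p')(16, -48), -547), Add(565, Mul(-4, -30))) = Mul(Add(Mul(-5, Pow(-48, -3)), -547), Add(565, Mul(-4, -30))) = Mul(Add(Mul(-5, Rational(-1, 110592)), -547), Add(565, 120)) = Mul(Add(Rational(5, 110592), -547), 685) = Mul(Rational(-60493819, 110592), 685) = Rational(-41438266015, 110592)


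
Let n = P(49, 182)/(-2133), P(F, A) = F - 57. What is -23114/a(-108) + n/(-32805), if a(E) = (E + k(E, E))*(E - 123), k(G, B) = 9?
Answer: -8557447658/8466740865 ≈ -1.0107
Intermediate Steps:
P(F, A) = -57 + F
a(E) = (-123 + E)*(9 + E) (a(E) = (E + 9)*(E - 123) = (9 + E)*(-123 + E) = (-123 + E)*(9 + E))
n = 8/2133 (n = (-57 + 49)/(-2133) = -8*(-1/2133) = 8/2133 ≈ 0.0037506)
-23114/a(-108) + n/(-32805) = -23114/(-1107 + (-108)² - 114*(-108)) + (8/2133)/(-32805) = -23114/(-1107 + 11664 + 12312) + (8/2133)*(-1/32805) = -23114/22869 - 8/69973065 = -23114*1/22869 - 8/69973065 = -3302/3267 - 8/69973065 = -8557447658/8466740865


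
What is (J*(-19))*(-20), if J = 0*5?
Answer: 0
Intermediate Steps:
J = 0
(J*(-19))*(-20) = (0*(-19))*(-20) = 0*(-20) = 0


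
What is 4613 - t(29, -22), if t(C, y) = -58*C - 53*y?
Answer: 5129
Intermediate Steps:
4613 - t(29, -22) = 4613 - (-58*29 - 53*(-22)) = 4613 - (-1682 + 1166) = 4613 - 1*(-516) = 4613 + 516 = 5129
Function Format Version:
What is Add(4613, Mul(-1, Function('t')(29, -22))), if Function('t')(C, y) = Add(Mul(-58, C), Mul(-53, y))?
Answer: 5129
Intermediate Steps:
Add(4613, Mul(-1, Function('t')(29, -22))) = Add(4613, Mul(-1, Add(Mul(-58, 29), Mul(-53, -22)))) = Add(4613, Mul(-1, Add(-1682, 1166))) = Add(4613, Mul(-1, -516)) = Add(4613, 516) = 5129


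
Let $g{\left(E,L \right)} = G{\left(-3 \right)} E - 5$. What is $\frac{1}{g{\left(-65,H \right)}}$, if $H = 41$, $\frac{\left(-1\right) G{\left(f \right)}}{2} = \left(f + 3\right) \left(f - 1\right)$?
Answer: $- \frac{1}{5} \approx -0.2$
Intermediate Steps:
$G{\left(f \right)} = - 2 \left(-1 + f\right) \left(3 + f\right)$ ($G{\left(f \right)} = - 2 \left(f + 3\right) \left(f - 1\right) = - 2 \left(3 + f\right) \left(-1 + f\right) = - 2 \left(-1 + f\right) \left(3 + f\right)$)
$g{\left(E,L \right)} = -5$ ($g{\left(E,L \right)} = \left(6 - -12 - 2 \left(-3\right)^{2}\right) E - 5 = \left(6 + 12 - 18\right) E - 5 = 0 E - 5 = 0 - 5 = -5$)
$\frac{1}{g{\left(-65,H \right)}} = \frac{1}{-5} = - \frac{1}{5}$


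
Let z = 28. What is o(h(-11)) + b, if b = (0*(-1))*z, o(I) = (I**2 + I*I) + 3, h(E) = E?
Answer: 245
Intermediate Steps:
o(I) = 3 + 2*I**2 (o(I) = (I**2 + I**2) + 3 = 2*I**2 + 3 = 3 + 2*I**2)
b = 0 (b = (0*(-1))*28 = 0*28 = 0)
o(h(-11)) + b = (3 + 2*(-11)**2) + 0 = (3 + 2*121) + 0 = (3 + 242) + 0 = 245 + 0 = 245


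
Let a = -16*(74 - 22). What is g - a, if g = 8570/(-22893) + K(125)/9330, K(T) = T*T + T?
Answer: 5932963091/7119723 ≈ 833.31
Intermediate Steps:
K(T) = T + T² (K(T) = T² + T = T + T²)
a = -832 (a = -16*52 = -832)
g = 9353555/7119723 (g = 8570/(-22893) + (125*(1 + 125))/9330 = 8570*(-1/22893) + (125*126)*(1/9330) = -8570/22893 + 15750*(1/9330) = -8570/22893 + 525/311 = 9353555/7119723 ≈ 1.3138)
g - a = 9353555/7119723 - 1*(-832) = 9353555/7119723 + 832 = 5932963091/7119723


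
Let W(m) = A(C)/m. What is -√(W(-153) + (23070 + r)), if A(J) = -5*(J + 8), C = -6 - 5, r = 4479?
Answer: -√71654694/51 ≈ -165.98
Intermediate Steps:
C = -11
A(J) = -40 - 5*J (A(J) = -5*(8 + J) = -40 - 5*J)
W(m) = 15/m (W(m) = (-40 - 5*(-11))/m = (-40 + 55)/m = 15/m)
-√(W(-153) + (23070 + r)) = -√(15/(-153) + (23070 + 4479)) = -√(15*(-1/153) + 27549) = -√(-5/51 + 27549) = -√(1404994/51) = -√71654694/51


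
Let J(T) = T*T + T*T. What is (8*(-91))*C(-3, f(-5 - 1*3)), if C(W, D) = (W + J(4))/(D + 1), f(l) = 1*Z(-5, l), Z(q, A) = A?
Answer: 3016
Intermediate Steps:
J(T) = 2*T**2 (J(T) = T**2 + T**2 = 2*T**2)
f(l) = l (f(l) = 1*l = l)
C(W, D) = (32 + W)/(1 + D) (C(W, D) = (W + 2*4**2)/(D + 1) = (W + 2*16)/(1 + D) = (W + 32)/(1 + D) = (32 + W)/(1 + D))
(8*(-91))*C(-3, f(-5 - 1*3)) = (8*(-91))*((32 - 3)/(1 + (-5 - 1*3))) = -728*29/(1 + (-5 - 3)) = -728*29/(1 - 8) = -728*29/(-7) = -(-104)*29 = -728*(-29/7) = 3016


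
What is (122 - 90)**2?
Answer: 1024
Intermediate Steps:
(122 - 90)**2 = 32**2 = 1024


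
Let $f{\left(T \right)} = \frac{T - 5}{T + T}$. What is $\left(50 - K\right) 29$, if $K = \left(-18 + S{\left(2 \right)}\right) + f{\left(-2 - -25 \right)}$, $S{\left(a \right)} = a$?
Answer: $\frac{43761}{23} \approx 1902.7$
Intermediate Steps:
$f{\left(T \right)} = \frac{-5 + T}{2 T}$
$K = - \frac{359}{23}$ ($K = \left(-18 + 2\right) + \frac{-5 - -23}{2 \left(-2 - -25\right)} = -16 + \frac{-5 + \left(-2 + 25\right)}{2 \left(-2 + 25\right)} = -16 + \frac{-5 + 23}{2 \cdot 23} = -16 + \frac{1}{2} \cdot \frac{1}{23} \cdot 18 = -16 + \frac{9}{23} = - \frac{359}{23} \approx -15.609$)
$\left(50 - K\right) 29 = \left(50 - - \frac{359}{23}\right) 29 = \left(50 + \frac{359}{23}\right) 29 = \frac{1509}{23} \cdot 29 = \frac{43761}{23}$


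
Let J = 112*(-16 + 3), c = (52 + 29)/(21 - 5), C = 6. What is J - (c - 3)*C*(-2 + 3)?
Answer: -11747/8 ≈ -1468.4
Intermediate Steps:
c = 81/16 ≈ 5.0625
J = -1456 (J = 112*(-13) = -1456)
J - (c - 3)*C*(-2 + 3) = -1456 - (81/16 - 3)*6*(-2 + 3) = -1456 - 33*6*1/16 = -1456 - 33*6/16 = -1456 - 1*99/8 = -1456 - 99/8 = -11747/8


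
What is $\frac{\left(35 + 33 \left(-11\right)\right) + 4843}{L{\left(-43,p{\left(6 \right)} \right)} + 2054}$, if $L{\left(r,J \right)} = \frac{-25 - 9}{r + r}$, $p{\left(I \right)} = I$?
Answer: $\frac{194145}{88339} \approx 2.1977$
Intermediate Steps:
$L{\left(r,J \right)} = - \frac{17}{r}$ ($L{\left(r,J \right)} = - \frac{34}{2 r} = - 34 \frac{1}{2 r} = - \frac{17}{r}$)
$\frac{\left(35 + 33 \left(-11\right)\right) + 4843}{L{\left(-43,p{\left(6 \right)} \right)} + 2054} = \frac{\left(35 + 33 \left(-11\right)\right) + 4843}{- \frac{17}{-43} + 2054} = \frac{\left(35 - 363\right) + 4843}{\left(-17\right) \left(- \frac{1}{43}\right) + 2054} = \frac{-328 + 4843}{\frac{17}{43} + 2054} = \frac{4515}{\frac{88339}{43}} = 4515 \cdot \frac{43}{88339} = \frac{194145}{88339}$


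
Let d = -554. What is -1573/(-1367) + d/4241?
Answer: 5913775/5797447 ≈ 1.0201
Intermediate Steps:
-1573/(-1367) + d/4241 = -1573/(-1367) - 554/4241 = -1573*(-1/1367) - 554*1/4241 = 1573/1367 - 554/4241 = 5913775/5797447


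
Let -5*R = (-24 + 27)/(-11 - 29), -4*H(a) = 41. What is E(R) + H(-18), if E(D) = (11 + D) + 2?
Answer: 553/200 ≈ 2.7650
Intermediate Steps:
H(a) = -41/4 (H(a) = -¼*41 = -41/4)
R = 3/200 (R = -(-24 + 27)/(5*(-11 - 29)) = -3/(5*(-40)) = -3*(-1)/(5*40) = -⅕*(-3/40) = 3/200 ≈ 0.015000)
E(D) = 13 + D
E(R) + H(-18) = (13 + 3/200) - 41/4 = 2603/200 - 41/4 = 553/200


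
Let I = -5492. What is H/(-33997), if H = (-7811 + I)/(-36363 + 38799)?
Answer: 13303/82816692 ≈ 0.00016063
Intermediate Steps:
H = -13303/2436 (H = (-7811 - 5492)/(-36363 + 38799) = -13303/2436 ≈ -5.4610)
H/(-33997) = -13303/2436/(-33997) = -13303/2436*(-1/33997) = 13303/82816692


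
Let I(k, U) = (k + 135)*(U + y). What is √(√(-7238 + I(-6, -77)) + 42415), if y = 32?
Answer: √(42415 + I*√13043) ≈ 205.95 + 0.2773*I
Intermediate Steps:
I(k, U) = (32 + U)*(135 + k) (I(k, U) = (k + 135)*(U + 32) = (135 + k)*(32 + U) = (32 + U)*(135 + k))
√(√(-7238 + I(-6, -77)) + 42415) = √(√(-7238 + (4320 + 32*(-6) + 135*(-77) - 77*(-6))) + 42415) = √(√(-7238 + (4320 - 192 - 10395 + 462)) + 42415) = √(√(-7238 - 5805) + 42415) = √(√(-13043) + 42415) = √(I*√13043 + 42415) = √(42415 + I*√13043)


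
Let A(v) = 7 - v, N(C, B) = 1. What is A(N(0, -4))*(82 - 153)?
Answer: -426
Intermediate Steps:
A(N(0, -4))*(82 - 153) = (7 - 1*1)*(82 - 153) = (7 - 1)*(-71) = 6*(-71) = -426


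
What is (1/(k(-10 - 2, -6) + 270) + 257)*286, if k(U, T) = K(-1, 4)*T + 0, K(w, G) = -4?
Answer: 10804937/147 ≈ 73503.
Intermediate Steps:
k(U, T) = -4*T (k(U, T) = -4*T + 0 = -4*T)
(1/(k(-10 - 2, -6) + 270) + 257)*286 = (1/(-4*(-6) + 270) + 257)*286 = (1/(24 + 270) + 257)*286 = (1/294 + 257)*286 = (75559/294)*286 = 10804937/147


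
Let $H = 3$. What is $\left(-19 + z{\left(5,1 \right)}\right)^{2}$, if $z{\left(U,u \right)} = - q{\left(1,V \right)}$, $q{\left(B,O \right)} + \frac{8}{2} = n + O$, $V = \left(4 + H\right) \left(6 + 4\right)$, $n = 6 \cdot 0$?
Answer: $7225$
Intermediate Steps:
$n = 0$
$V = 70$ ($V = \left(4 + 3\right) \left(6 + 4\right) = 7 \cdot 10 = 70$)
$q{\left(B,O \right)} = -4 + O$ ($q{\left(B,O \right)} = -4 + \left(0 + O\right) = -4 + O$)
$z{\left(U,u \right)} = -66$ ($z{\left(U,u \right)} = - (-4 + 70) = \left(-1\right) 66 = -66$)
$\left(-19 + z{\left(5,1 \right)}\right)^{2} = \left(-19 - 66\right)^{2} = \left(-85\right)^{2} = 7225$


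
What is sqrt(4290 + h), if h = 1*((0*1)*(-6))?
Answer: sqrt(4290) ≈ 65.498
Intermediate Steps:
h = 0 (h = 1*(0*(-6)) = 1*0 = 0)
sqrt(4290 + h) = sqrt(4290 + 0) = sqrt(4290)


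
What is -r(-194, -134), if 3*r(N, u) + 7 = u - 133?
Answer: 274/3 ≈ 91.333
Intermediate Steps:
r(N, u) = -140/3 + u/3 (r(N, u) = -7/3 + (u - 133)/3 = -7/3 + (-133 + u)/3 = -7/3 + (-133/3 + u/3) = -140/3 + u/3)
-r(-194, -134) = -(-140/3 + (⅓)*(-134)) = -(-140/3 - 134/3) = -1*(-274/3) = 274/3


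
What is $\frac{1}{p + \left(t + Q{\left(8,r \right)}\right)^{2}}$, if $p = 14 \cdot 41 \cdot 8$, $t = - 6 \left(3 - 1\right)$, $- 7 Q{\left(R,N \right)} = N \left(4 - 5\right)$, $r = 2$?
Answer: $\frac{49}{231732} \approx 0.00021145$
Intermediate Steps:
$Q{\left(R,N \right)} = \frac{N}{7}$ ($Q{\left(R,N \right)} = - \frac{N \left(4 - 5\right)}{7} = - \frac{N \left(-1\right)}{7} = - \frac{\left(-1\right) N}{7} = \frac{N}{7}$)
$t = -12$ ($t = \left(-6\right) 2 = -12$)
$p = 4592$ ($p = 574 \cdot 8 = 4592$)
$\frac{1}{p + \left(t + Q{\left(8,r \right)}\right)^{2}} = \frac{1}{4592 + \left(-12 + \frac{1}{7} \cdot 2\right)^{2}} = \frac{1}{4592 + \left(-12 + \frac{2}{7}\right)^{2}} = \frac{1}{4592 + \left(- \frac{82}{7}\right)^{2}} = \frac{1}{4592 + \frac{6724}{49}} = \frac{1}{\frac{231732}{49}} = \frac{49}{231732}$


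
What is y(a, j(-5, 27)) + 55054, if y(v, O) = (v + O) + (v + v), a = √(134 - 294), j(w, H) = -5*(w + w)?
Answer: 55104 + 12*I*√10 ≈ 55104.0 + 37.947*I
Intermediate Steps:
j(w, H) = -10*w
a = 4*I*√10 (a = √(-160) = 4*I*√10 ≈ 12.649*I)
y(v, O) = O + 3*v (y(v, O) = (O + v) + 2*v = O + 3*v)
y(a, j(-5, 27)) + 55054 = (-10*(-5) + 3*(4*I*√10)) + 55054 = (50 + 12*I*√10) + 55054 = 55104 + 12*I*√10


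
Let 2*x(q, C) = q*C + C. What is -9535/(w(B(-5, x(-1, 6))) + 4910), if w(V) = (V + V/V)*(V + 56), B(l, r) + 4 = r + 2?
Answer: -9535/4856 ≈ -1.9636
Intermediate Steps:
x(q, C) = C/2 + C*q/2 (x(q, C) = (q*C + C)/2 = (C*q + C)/2 = (C + C*q)/2 = C/2 + C*q/2)
B(l, r) = -2 + r (B(l, r) = -4 + (r + 2) = -4 + (2 + r) = -2 + r)
w(V) = (1 + V)*(56 + V) (w(V) = (V + 1)*(56 + V) = (1 + V)*(56 + V))
-9535/(w(B(-5, x(-1, 6))) + 4910) = -9535/((56 + (-2 + (1/2)*6*(1 - 1))**2 + 57*(-2 + (1/2)*6*(1 - 1))) + 4910) = -9535/((56 + (-2 + (1/2)*6*0)**2 + 57*(-2 + (1/2)*6*0)) + 4910) = -9535/((56 + (-2 + 0)**2 + 57*(-2 + 0)) + 4910) = -9535/((56 + (-2)**2 + 57*(-2)) + 4910) = -9535/((56 + 4 - 114) + 4910) = -9535/(-54 + 4910) = -9535/4856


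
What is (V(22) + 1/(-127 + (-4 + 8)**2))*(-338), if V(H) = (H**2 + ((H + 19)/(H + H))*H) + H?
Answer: -19752889/111 ≈ -1.7795e+5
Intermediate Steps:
V(H) = 19/2 + H**2 + 3*H/2 (V(H) = (H**2 + ((19 + H)/((2*H)))*H) + H = (H**2 + ((19 + H)*(1/(2*H)))*H) + H = (H**2 + ((19 + H)/(2*H))*H) + H = (H**2 + (19/2 + H/2)) + H = (19/2 + H**2 + H/2) + H = 19/2 + H**2 + 3*H/2)
(V(22) + 1/(-127 + (-4 + 8)**2))*(-338) = ((19/2 + 22**2 + (3/2)*22) + 1/(-127 + (-4 + 8)**2))*(-338) = ((19/2 + 484 + 33) + 1/(-127 + 4**2))*(-338) = (1053/2 + 1/(-127 + 16))*(-338) = (1053/2 + 1/(-111))*(-338) = (1053/2 - 1/111)*(-338) = (116881/222)*(-338) = -19752889/111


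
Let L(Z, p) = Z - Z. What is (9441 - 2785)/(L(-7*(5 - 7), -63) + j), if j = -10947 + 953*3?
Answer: -832/1011 ≈ -0.82295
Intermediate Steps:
j = -8088 (j = -10947 + 2859 = -8088)
L(Z, p) = 0
(9441 - 2785)/(L(-7*(5 - 7), -63) + j) = (9441 - 2785)/(0 - 8088) = 6656/(-8088) = 6656*(-1/8088) = -832/1011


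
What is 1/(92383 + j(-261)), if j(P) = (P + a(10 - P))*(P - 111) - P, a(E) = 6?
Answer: 1/187504 ≈ 5.3332e-6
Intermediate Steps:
j(P) = -P + (-111 + P)*(6 + P) (j(P) = (P + 6)*(P - 111) - P = (6 + P)*(-111 + P) - P = (-111 + P)*(6 + P) - P = -P + (-111 + P)*(6 + P))
1/(92383 + j(-261)) = 1/(92383 + (-666 + (-261)² - 106*(-261))) = 1/(92383 + (-666 + 68121 + 27666)) = 1/(92383 + 95121) = 1/187504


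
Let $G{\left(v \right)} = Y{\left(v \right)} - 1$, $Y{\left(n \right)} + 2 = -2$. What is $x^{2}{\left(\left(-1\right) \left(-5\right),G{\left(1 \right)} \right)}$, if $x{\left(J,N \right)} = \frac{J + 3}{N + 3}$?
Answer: $16$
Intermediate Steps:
$Y{\left(n \right)} = -4$ ($Y{\left(n \right)} = -2 - 2 = -4$)
$G{\left(v \right)} = -5$ ($G{\left(v \right)} = -4 - 1 = -5$)
$x{\left(J,N \right)} = \frac{3 + J}{3 + N}$
$x^{2}{\left(\left(-1\right) \left(-5\right),G{\left(1 \right)} \right)} = \left(\frac{3 - -5}{3 - 5}\right)^{2} = \left(\frac{3 + 5}{-2}\right)^{2} = \left(\left(- \frac{1}{2}\right) 8\right)^{2} = \left(-4\right)^{2} = 16$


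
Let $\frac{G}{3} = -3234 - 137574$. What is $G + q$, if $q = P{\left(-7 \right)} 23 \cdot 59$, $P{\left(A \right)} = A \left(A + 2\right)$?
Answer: $-374929$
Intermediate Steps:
$P{\left(A \right)} = A \left(2 + A\right)$
$q = 47495$ ($q = - 7 \left(2 - 7\right) 23 \cdot 59 = \left(-7\right) \left(-5\right) 23 \cdot 59 = 35 \cdot 23 \cdot 59 = 805 \cdot 59 = 47495$)
$G = -422424$ ($G = 3 \left(-3234 - 137574\right) = 3 \left(-140808\right) = -422424$)
$G + q = -422424 + 47495 = -374929$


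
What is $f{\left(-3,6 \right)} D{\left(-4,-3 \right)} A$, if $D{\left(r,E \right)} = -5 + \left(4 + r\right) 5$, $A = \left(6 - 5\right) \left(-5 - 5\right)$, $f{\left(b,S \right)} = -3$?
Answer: $-150$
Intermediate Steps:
$A = -10$ ($A = \left(6 - 5\right) \left(-10\right) = 1 \left(-10\right) = -10$)
$D{\left(r,E \right)} = 15 + 5 r$ ($D{\left(r,E \right)} = -5 + \left(20 + 5 r\right) = 15 + 5 r$)
$f{\left(-3,6 \right)} D{\left(-4,-3 \right)} A = - 3 \left(15 + 5 \left(-4\right)\right) \left(-10\right) = - 3 \left(15 - 20\right) \left(-10\right) = \left(-3\right) \left(-5\right) \left(-10\right) = 15 \left(-10\right) = -150$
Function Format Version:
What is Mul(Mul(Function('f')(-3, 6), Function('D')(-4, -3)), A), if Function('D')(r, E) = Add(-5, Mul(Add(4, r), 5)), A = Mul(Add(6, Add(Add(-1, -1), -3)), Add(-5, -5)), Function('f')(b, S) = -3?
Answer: -150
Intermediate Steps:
A = -10 (A = Mul(Add(6, Add(-2, -3)), -10) = Mul(Add(6, -5), -10) = Mul(1, -10) = -10)
Function('D')(r, E) = Add(15, Mul(5, r)) (Function('D')(r, E) = Add(-5, Add(20, Mul(5, r))) = Add(15, Mul(5, r)))
Mul(Mul(Function('f')(-3, 6), Function('D')(-4, -3)), A) = Mul(Mul(-3, Add(15, Mul(5, -4))), -10) = Mul(Mul(-3, Add(15, -20)), -10) = Mul(Mul(-3, -5), -10) = Mul(15, -10) = -150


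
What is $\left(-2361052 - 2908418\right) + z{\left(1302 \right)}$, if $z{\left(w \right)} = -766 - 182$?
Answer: $-5270418$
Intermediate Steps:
$z{\left(w \right)} = -948$
$\left(-2361052 - 2908418\right) + z{\left(1302 \right)} = \left(-2361052 - 2908418\right) - 948 = -5269470 - 948 = -5270418$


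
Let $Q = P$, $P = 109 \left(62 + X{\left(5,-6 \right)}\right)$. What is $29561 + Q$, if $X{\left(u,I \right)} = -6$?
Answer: $35665$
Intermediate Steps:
$P = 6104$ ($P = 109 \left(62 - 6\right) = 109 \cdot 56 = 6104$)
$Q = 6104$
$29561 + Q = 29561 + 6104 = 35665$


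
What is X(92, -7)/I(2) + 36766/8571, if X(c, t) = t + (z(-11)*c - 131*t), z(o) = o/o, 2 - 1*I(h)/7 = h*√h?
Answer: -4036709/59997 - 501*√2/7 ≈ -168.50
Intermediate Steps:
I(h) = 14 - 7*h^(3/2) (I(h) = 14 - 7*h*√h = 14 - 7*h^(3/2))
z(o) = 1
X(c, t) = c - 130*t (X(c, t) = t + (1*c - 131*t) = t + (c - 131*t) = c - 130*t)
X(92, -7)/I(2) + 36766/8571 = (92 - 130*(-7))/(14 - 14*√2) + 36766/8571 = (92 + 910)/(14 - 14*√2) + 36766*(1/8571) = 1002/(14 - 14*√2) + 36766/8571 = 36766/8571 + 1002/(14 - 14*√2)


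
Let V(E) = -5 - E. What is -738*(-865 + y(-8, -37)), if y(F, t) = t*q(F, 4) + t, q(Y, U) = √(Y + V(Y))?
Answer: 665676 + 27306*I*√5 ≈ 6.6568e+5 + 61058.0*I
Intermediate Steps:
q(Y, U) = I*√5 (q(Y, U) = √(Y + (-5 - Y)) = √(-5) = I*√5)
y(F, t) = t + I*t*√5 (y(F, t) = t*(I*√5) + t = I*t*√5 + t = t + I*t*√5)
-738*(-865 + y(-8, -37)) = -738*(-865 - 37*(1 + I*√5)) = -738*(-865 + (-37 - 37*I*√5)) = -738*(-902 - 37*I*√5) = 665676 + 27306*I*√5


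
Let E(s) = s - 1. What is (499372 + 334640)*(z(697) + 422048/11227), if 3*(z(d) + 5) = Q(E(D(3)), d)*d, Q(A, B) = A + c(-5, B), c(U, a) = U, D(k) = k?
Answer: -57074777208/103 ≈ -5.5412e+8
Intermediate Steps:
E(s) = -1 + s
Q(A, B) = -5 + A (Q(A, B) = A - 5 = -5 + A)
z(d) = -5 - d (z(d) = -5 + ((-5 + (-1 + 3))*d)/3 = -5 + ((-5 + 2)*d)/3 = -5 + (-3*d)/3 = -5 - d)
(499372 + 334640)*(z(697) + 422048/11227) = (499372 + 334640)*((-5 - 1*697) + 422048/11227) = 834012*((-5 - 697) + 422048*(1/11227)) = 834012*(-702 + 3872/103) = 834012*(-68434/103) = -57074777208/103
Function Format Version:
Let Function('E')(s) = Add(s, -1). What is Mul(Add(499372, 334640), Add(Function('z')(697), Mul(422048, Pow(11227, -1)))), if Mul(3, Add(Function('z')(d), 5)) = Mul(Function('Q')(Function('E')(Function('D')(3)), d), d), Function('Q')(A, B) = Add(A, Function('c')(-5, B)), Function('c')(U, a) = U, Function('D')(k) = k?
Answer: Rational(-57074777208, 103) ≈ -5.5412e+8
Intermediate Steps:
Function('E')(s) = Add(-1, s)
Function('Q')(A, B) = Add(-5, A) (Function('Q')(A, B) = Add(A, -5) = Add(-5, A))
Function('z')(d) = Add(-5, Mul(-1, d)) (Function('z')(d) = Add(-5, Mul(Rational(1, 3), Mul(Add(-5, Add(-1, 3)), d))) = Add(-5, Mul(Rational(1, 3), Mul(Add(-5, 2), d))) = Add(-5, Mul(Rational(1, 3), Mul(-3, d))) = Add(-5, Mul(-1, d)))
Mul(Add(499372, 334640), Add(Function('z')(697), Mul(422048, Pow(11227, -1)))) = Mul(Add(499372, 334640), Add(Add(-5, Mul(-1, 697)), Mul(422048, Pow(11227, -1)))) = Mul(834012, Add(Add(-5, -697), Mul(422048, Rational(1, 11227)))) = Mul(834012, Add(-702, Rational(3872, 103))) = Mul(834012, Rational(-68434, 103)) = Rational(-57074777208, 103)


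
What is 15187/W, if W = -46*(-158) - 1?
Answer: 15187/7267 ≈ 2.0899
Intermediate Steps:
W = 7267 (W = 7268 - 1 = 7267)
15187/W = 15187/7267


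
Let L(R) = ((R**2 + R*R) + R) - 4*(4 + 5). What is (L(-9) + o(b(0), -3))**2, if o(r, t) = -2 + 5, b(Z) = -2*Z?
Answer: 14400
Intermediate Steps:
o(r, t) = 3
L(R) = -36 + R + 2*R**2 (L(R) = ((R**2 + R**2) + R) - 4*9 = (2*R**2 + R) - 1*36 = (R + 2*R**2) - 36 = -36 + R + 2*R**2)
(L(-9) + o(b(0), -3))**2 = ((-36 - 9 + 2*(-9)**2) + 3)**2 = ((-36 - 9 + 2*81) + 3)**2 = ((-36 - 9 + 162) + 3)**2 = (117 + 3)**2 = 120**2 = 14400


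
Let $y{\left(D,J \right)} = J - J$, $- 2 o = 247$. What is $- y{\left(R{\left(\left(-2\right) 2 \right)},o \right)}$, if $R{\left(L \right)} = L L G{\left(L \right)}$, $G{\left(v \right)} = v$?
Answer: $0$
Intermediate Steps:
$o = - \frac{247}{2}$ ($o = \left(- \frac{1}{2}\right) 247 = - \frac{247}{2} \approx -123.5$)
$R{\left(L \right)} = L^{3}$ ($R{\left(L \right)} = L L L = L^{2} L = L^{3}$)
$y{\left(D,J \right)} = 0$
$- y{\left(R{\left(\left(-2\right) 2 \right)},o \right)} = \left(-1\right) 0 = 0$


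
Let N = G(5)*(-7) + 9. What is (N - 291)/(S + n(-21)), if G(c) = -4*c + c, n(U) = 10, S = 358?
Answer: -177/368 ≈ -0.48098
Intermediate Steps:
G(c) = -3*c
N = 114 (N = -3*5*(-7) + 9 = -15*(-7) + 9 = 105 + 9 = 114)
(N - 291)/(S + n(-21)) = (114 - 291)/(358 + 10) = -177/368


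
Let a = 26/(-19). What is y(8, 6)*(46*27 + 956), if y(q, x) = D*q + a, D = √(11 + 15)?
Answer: -57148/19 + 17584*√26 ≈ 86653.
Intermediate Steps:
D = √26 ≈ 5.0990
a = -26/19 (a = 26*(-1/19) = -26/19 ≈ -1.3684)
y(q, x) = -26/19 + q*√26 (y(q, x) = √26*q - 26/19 = q*√26 - 26/19 = -26/19 + q*√26)
y(8, 6)*(46*27 + 956) = (-26/19 + 8*√26)*(46*27 + 956) = (-26/19 + 8*√26)*(1242 + 956) = (-26/19 + 8*√26)*2198 = -57148/19 + 17584*√26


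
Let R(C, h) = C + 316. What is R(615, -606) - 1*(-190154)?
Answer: 191085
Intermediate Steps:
R(C, h) = 316 + C
R(615, -606) - 1*(-190154) = (316 + 615) - 1*(-190154) = 931 + 190154 = 191085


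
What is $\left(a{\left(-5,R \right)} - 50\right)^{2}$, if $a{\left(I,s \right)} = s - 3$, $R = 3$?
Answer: $2500$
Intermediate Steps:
$a{\left(I,s \right)} = -3 + s$
$\left(a{\left(-5,R \right)} - 50\right)^{2} = \left(\left(-3 + 3\right) - 50\right)^{2} = \left(0 - 50\right)^{2} = \left(-50\right)^{2} = 2500$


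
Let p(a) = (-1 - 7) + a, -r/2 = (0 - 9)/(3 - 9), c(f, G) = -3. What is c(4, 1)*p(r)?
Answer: 33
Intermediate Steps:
r = -3 (r = -2*(0 - 9)/(3 - 9) = -(-18)/(-6) = -(-18)*(-1)/6 = -2*3/2 = -3)
p(a) = -8 + a
c(4, 1)*p(r) = -3*(-8 - 3) = -3*(-11) = 33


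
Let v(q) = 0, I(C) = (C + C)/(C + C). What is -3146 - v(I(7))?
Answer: -3146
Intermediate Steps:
I(C) = 1 (I(C) = (2*C)/((2*C)) = (2*C)*(1/(2*C)) = 1)
-3146 - v(I(7)) = -3146 - 1*0 = -3146 + 0 = -3146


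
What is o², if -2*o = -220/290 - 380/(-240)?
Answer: 82369/484416 ≈ 0.17004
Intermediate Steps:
o = -287/696 (o = -(-220/290 - 380/(-240))/2 = -(-220*1/290 - 380*(-1/240))/2 = -(-22/29 + 19/12)/2 = -½*287/348 = -287/696 ≈ -0.41236)
o² = (-287/696)² = 82369/484416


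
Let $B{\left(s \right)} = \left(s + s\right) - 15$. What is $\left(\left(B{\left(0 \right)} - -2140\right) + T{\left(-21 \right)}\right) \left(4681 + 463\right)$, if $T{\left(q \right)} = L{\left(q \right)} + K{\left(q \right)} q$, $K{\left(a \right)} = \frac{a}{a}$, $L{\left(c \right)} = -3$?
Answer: $10807544$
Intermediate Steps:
$B{\left(s \right)} = -15 + 2 s$ ($B{\left(s \right)} = 2 s - 15 = -15 + 2 s$)
$K{\left(a \right)} = 1$
$T{\left(q \right)} = -3 + q$ ($T{\left(q \right)} = -3 + 1 q = -3 + q$)
$\left(\left(B{\left(0 \right)} - -2140\right) + T{\left(-21 \right)}\right) \left(4681 + 463\right) = \left(\left(\left(-15 + 2 \cdot 0\right) - -2140\right) - 24\right) \left(4681 + 463\right) = \left(\left(\left(-15 + 0\right) + 2140\right) - 24\right) 5144 = \left(\left(-15 + 2140\right) - 24\right) 5144 = \left(2125 - 24\right) 5144 = 2101 \cdot 5144 = 10807544$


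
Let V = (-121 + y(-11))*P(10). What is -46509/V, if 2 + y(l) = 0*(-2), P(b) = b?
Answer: 15503/410 ≈ 37.812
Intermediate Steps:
y(l) = -2 (y(l) = -2 + 0*(-2) = -2 + 0 = -2)
V = -1230 (V = (-121 - 2)*10 = -123*10 = -1230)
-46509/V = -46509/(-1230) = -46509*(-1)/1230 = -1*(-15503/410) = 15503/410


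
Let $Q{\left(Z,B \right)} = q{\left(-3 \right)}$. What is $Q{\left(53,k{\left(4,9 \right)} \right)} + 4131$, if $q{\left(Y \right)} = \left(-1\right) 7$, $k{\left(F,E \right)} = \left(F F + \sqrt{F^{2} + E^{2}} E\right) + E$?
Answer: $4124$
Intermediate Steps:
$k{\left(F,E \right)} = E + F^{2} + E \sqrt{E^{2} + F^{2}}$ ($k{\left(F,E \right)} = \left(F^{2} + \sqrt{E^{2} + F^{2}} E\right) + E = \left(F^{2} + E \sqrt{E^{2} + F^{2}}\right) + E = E + F^{2} + E \sqrt{E^{2} + F^{2}}$)
$q{\left(Y \right)} = -7$
$Q{\left(Z,B \right)} = -7$
$Q{\left(53,k{\left(4,9 \right)} \right)} + 4131 = -7 + 4131 = 4124$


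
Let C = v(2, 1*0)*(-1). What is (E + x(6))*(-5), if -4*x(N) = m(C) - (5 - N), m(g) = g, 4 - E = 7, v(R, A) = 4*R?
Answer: 25/4 ≈ 6.2500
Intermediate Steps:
E = -3 (E = 4 - 1*7 = 4 - 7 = -3)
C = -8 (C = (4*2)*(-1) = 8*(-1) = -8)
x(N) = 13/4 - N/4 (x(N) = -(-8 - (5 - N))/4 = -(-8 + (-5 + N))/4 = -(-13 + N)/4 = 13/4 - N/4)
(E + x(6))*(-5) = (-3 + (13/4 - 1/4*6))*(-5) = (-3 + (13/4 - 3/2))*(-5) = (-3 + 7/4)*(-5) = -5/4*(-5) = 25/4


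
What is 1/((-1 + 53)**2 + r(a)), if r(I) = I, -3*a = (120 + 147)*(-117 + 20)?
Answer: 1/11337 ≈ 8.8207e-5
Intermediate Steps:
a = 8633 (a = -(120 + 147)*(-117 + 20)/3 = -89*(-97) = -1/3*(-25899) = 8633)
1/((-1 + 53)**2 + r(a)) = 1/((-1 + 53)**2 + 8633) = 1/(52**2 + 8633) = 1/(2704 + 8633) = 1/11337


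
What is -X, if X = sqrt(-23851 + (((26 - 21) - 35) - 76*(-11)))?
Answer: -I*sqrt(23045) ≈ -151.81*I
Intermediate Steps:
X = I*sqrt(23045) (X = sqrt(-23851 + ((5 - 35) + 836)) = sqrt(-23851 + (-30 + 836)) = sqrt(-23851 + 806) = sqrt(-23045) = I*sqrt(23045) ≈ 151.81*I)
-X = -I*sqrt(23045)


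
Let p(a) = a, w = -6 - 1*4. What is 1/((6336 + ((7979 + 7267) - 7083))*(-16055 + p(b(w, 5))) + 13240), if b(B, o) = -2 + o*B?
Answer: -1/233522153 ≈ -4.2822e-9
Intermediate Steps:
w = -10 (w = -6 - 4 = -10)
b(B, o) = -2 + B*o
1/((6336 + ((7979 + 7267) - 7083))*(-16055 + p(b(w, 5))) + 13240) = 1/((6336 + ((7979 + 7267) - 7083))*(-16055 + (-2 - 10*5)) + 13240) = 1/((6336 + (15246 - 7083))*(-16055 + (-2 - 50)) + 13240) = 1/((6336 + 8163)*(-16055 - 52) + 13240) = 1/(14499*(-16107) + 13240) = 1/(-233535393 + 13240) = 1/(-233522153) = -1/233522153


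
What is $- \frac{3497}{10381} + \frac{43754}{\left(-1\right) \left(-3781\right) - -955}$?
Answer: $\frac{218824241}{24582208} \approx 8.9017$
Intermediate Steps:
$- \frac{3497}{10381} + \frac{43754}{\left(-1\right) \left(-3781\right) - -955} = \left(-3497\right) \frac{1}{10381} + \frac{43754}{3781 + 955} = - \frac{3497}{10381} + \frac{43754}{4736} = - \frac{3497}{10381} + 43754 \cdot \frac{1}{4736} = - \frac{3497}{10381} + \frac{21877}{2368} = \frac{218824241}{24582208}$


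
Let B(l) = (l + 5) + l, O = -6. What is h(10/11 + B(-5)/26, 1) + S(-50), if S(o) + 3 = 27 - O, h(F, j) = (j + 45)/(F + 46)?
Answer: 413986/13361 ≈ 30.985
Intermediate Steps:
B(l) = 5 + 2*l (B(l) = (5 + l) + l = 5 + 2*l)
h(F, j) = (45 + j)/(46 + F)
S(o) = 30 (S(o) = -3 + (27 - 1*(-6)) = -3 + (27 + 6) = -3 + 33 = 30)
h(10/11 + B(-5)/26, 1) + S(-50) = (45 + 1)/(46 + (10/11 + (5 + 2*(-5))/26)) + 30 = 46/(46 + (10*(1/11) + (5 - 10)*(1/26))) + 30 = 46/(46 + (10/11 - 5*1/26)) + 30 = 46/(46 + (10/11 - 5/26)) + 30 = 46/(46 + 205/286) + 30 = 46/(13361/286) + 30 = (286/13361)*46 + 30 = 13156/13361 + 30 = 413986/13361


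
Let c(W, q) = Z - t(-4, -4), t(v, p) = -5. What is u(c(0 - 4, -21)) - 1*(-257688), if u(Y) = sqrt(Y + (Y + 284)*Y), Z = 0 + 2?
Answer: 257688 + 2*sqrt(511) ≈ 2.5773e+5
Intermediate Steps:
Z = 2
c(W, q) = 7 (c(W, q) = 2 - 1*(-5) = 2 + 5 = 7)
u(Y) = sqrt(Y + Y*(284 + Y)) (u(Y) = sqrt(Y + (284 + Y)*Y) = sqrt(Y + Y*(284 + Y)))
u(c(0 - 4, -21)) - 1*(-257688) = sqrt(7*(285 + 7)) - 1*(-257688) = sqrt(7*292) + 257688 = sqrt(2044) + 257688 = 2*sqrt(511) + 257688 = 257688 + 2*sqrt(511)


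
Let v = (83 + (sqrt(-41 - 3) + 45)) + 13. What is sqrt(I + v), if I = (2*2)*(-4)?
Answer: sqrt(125 + 2*I*sqrt(11)) ≈ 11.184 + 0.29654*I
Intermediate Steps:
I = -16 (I = 4*(-4) = -16)
v = 141 + 2*I*sqrt(11) (v = (83 + (sqrt(-44) + 45)) + 13 = (83 + (2*I*sqrt(11) + 45)) + 13 = (83 + (45 + 2*I*sqrt(11))) + 13 = (128 + 2*I*sqrt(11)) + 13 = 141 + 2*I*sqrt(11) ≈ 141.0 + 6.6332*I)
sqrt(I + v) = sqrt(-16 + (141 + 2*I*sqrt(11))) = sqrt(125 + 2*I*sqrt(11))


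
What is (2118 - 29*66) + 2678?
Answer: 2882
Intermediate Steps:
(2118 - 29*66) + 2678 = (2118 - 1914) + 2678 = 204 + 2678 = 2882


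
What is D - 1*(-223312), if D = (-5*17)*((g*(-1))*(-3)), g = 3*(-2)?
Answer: 224842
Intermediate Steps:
g = -6
D = 1530 (D = (-5*17)*(-6*(-1)*(-3)) = -510*(-3) = -85*(-18) = 1530)
D - 1*(-223312) = 1530 - 1*(-223312) = 1530 + 223312 = 224842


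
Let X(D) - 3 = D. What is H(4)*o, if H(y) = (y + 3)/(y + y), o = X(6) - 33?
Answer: -21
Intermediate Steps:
X(D) = 3 + D
o = -24 (o = (3 + 6) - 33 = 9 - 33 = -24)
H(y) = (3 + y)/(2*y) (H(y) = (3 + y)/((2*y)) = (3 + y)*(1/(2*y)) = (3 + y)/(2*y))
H(4)*o = ((½)*(3 + 4)/4)*(-24) = ((½)*(¼)*7)*(-24) = (7/8)*(-24) = -21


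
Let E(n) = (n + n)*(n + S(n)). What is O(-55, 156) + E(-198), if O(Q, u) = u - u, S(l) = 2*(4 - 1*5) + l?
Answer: 157608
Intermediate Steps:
S(l) = -2 + l (S(l) = 2*(4 - 5) + l = 2*(-1) + l = -2 + l)
O(Q, u) = 0
E(n) = 2*n*(-2 + 2*n) (E(n) = (n + n)*(n + (-2 + n)) = (2*n)*(-2 + 2*n) = 2*n*(-2 + 2*n))
O(-55, 156) + E(-198) = 0 + 4*(-198)*(-1 - 198) = 0 + 4*(-198)*(-199) = 0 + 157608 = 157608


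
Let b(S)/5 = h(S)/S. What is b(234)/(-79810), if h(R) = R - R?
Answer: 0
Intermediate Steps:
h(R) = 0
b(S) = 0 (b(S) = 5*(0/S) = 5*0 = 0)
b(234)/(-79810) = 0/(-79810) = 0*(-1/79810) = 0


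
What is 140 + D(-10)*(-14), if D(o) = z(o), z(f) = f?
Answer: 280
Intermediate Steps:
D(o) = o
140 + D(-10)*(-14) = 140 - 10*(-14) = 140 + 140 = 280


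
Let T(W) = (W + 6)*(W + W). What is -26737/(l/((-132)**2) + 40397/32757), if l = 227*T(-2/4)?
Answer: -924870047904/40180619 ≈ -23018.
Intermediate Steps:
T(W) = 2*W*(6 + W) (T(W) = (6 + W)*(2*W) = 2*W*(6 + W))
l = -2497/2 (l = 227*(2*(-2/4)*(6 - 2/4)) = 227*(2*(-2*1/4)*(6 - 2*1/4)) = 227*(2*(-1/2)*(6 - 1/2)) = 227*(2*(-1/2)*(11/2)) = 227*(-11/2) = -2497/2 ≈ -1248.5)
-26737/(l/((-132)**2) + 40397/32757) = -26737/(-2497/(2*((-132)**2)) + 40397/32757) = -26737/(-2497/2/17424 + 40397*(1/32757)) = -26737/(-2497/2*1/17424 + 40397/32757) = -26737/(-227/3168 + 40397/32757) = -26737/40180619/34591392 = -26737*34591392/40180619 = -924870047904/40180619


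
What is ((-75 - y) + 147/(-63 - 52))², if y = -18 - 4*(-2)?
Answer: 58094884/13225 ≈ 4392.8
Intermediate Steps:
y = -10 (y = -18 + 8 = -10)
((-75 - y) + 147/(-63 - 52))² = ((-75 - 1*(-10)) + 147/(-63 - 52))² = ((-75 + 10) + 147/(-115))² = (-65 + 147*(-1/115))² = (-65 - 147/115)² = (-7622/115)² = 58094884/13225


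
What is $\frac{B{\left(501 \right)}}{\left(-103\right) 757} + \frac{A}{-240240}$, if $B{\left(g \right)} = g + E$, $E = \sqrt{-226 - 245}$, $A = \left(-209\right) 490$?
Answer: $\frac{10213831}{24326952} - \frac{i \sqrt{471}}{77971} \approx 0.41986 - 0.00027834 i$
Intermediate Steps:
$A = -102410$
$E = i \sqrt{471}$ ($E = \sqrt{-471} = i \sqrt{471} \approx 21.703 i$)
$B{\left(g \right)} = g + i \sqrt{471}$
$\frac{B{\left(501 \right)}}{\left(-103\right) 757} + \frac{A}{-240240} = \frac{501 + i \sqrt{471}}{\left(-103\right) 757} - \frac{102410}{-240240} = \frac{501 + i \sqrt{471}}{-77971} - - \frac{133}{312} = \left(501 + i \sqrt{471}\right) \left(- \frac{1}{77971}\right) + \frac{133}{312} = \left(- \frac{501}{77971} - \frac{i \sqrt{471}}{77971}\right) + \frac{133}{312} = \frac{10213831}{24326952} - \frac{i \sqrt{471}}{77971}$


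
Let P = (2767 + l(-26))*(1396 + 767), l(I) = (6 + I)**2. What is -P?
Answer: -6850221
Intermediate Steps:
P = 6850221 (P = (2767 + (6 - 26)**2)*(1396 + 767) = (2767 + (-20)**2)*2163 = (2767 + 400)*2163 = 3167*2163 = 6850221)
-P = -1*6850221 = -6850221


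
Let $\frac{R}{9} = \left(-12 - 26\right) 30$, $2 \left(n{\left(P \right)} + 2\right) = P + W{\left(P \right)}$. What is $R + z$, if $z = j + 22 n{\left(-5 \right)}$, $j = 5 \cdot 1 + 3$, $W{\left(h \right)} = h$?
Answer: $-10406$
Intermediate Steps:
$j = 8$ ($j = 5 + 3 = 8$)
$n{\left(P \right)} = -2 + P$ ($n{\left(P \right)} = -2 + \frac{P + P}{2} = -2 + \frac{2 P}{2} = -2 + P$)
$R = -10260$ ($R = 9 \left(-12 - 26\right) 30 = 9 \left(\left(-38\right) 30\right) = 9 \left(-1140\right) = -10260$)
$z = -146$ ($z = 8 + 22 \left(-2 - 5\right) = 8 + 22 \left(-7\right) = 8 - 154 = -146$)
$R + z = -10260 - 146 = -10406$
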